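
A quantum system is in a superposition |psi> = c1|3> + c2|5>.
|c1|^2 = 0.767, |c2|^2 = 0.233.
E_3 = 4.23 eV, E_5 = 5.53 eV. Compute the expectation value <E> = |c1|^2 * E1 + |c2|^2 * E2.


<E> = |c1|^2 * E1 + |c2|^2 * E2
= 0.767 * 4.23 + 0.233 * 5.53
= 3.2444 + 1.2885
= 4.5329 eV

4.5329


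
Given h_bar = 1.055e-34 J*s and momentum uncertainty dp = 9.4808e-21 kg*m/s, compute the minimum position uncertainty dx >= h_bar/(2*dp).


dx = h_bar / (2 * dp)
= 1.055e-34 / (2 * 9.4808e-21)
= 1.055e-34 / 1.8962e-20
= 5.5639e-15 m

5.5639e-15


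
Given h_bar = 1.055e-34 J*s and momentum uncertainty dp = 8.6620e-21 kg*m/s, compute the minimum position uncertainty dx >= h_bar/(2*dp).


dx = h_bar / (2 * dp)
= 1.055e-34 / (2 * 8.6620e-21)
= 1.055e-34 / 1.7324e-20
= 6.0898e-15 m

6.0898e-15


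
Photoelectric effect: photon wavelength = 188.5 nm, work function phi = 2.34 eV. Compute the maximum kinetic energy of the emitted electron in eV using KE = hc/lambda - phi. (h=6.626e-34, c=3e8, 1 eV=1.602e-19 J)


E_photon = hc / lambda
= (6.626e-34)(3e8) / (188.5e-9)
= 1.0545e-18 J
= 6.5826 eV
KE = E_photon - phi
= 6.5826 - 2.34
= 4.2426 eV

4.2426


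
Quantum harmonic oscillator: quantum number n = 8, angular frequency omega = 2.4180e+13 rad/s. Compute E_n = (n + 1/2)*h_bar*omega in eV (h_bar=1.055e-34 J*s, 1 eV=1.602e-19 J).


E = (n + 1/2) * h_bar * omega
= (8 + 0.5) * 1.055e-34 * 2.4180e+13
= 8.5 * 2.5510e-21
= 2.1683e-20 J
= 0.1354 eV

0.1354


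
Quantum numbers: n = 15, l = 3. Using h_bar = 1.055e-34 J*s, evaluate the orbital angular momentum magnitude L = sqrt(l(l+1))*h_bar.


L = sqrt(l*(l+1)) * h_bar
= sqrt(3 * 4) * 1.055e-34
= sqrt(12) * 1.055e-34
= 3.4641 * 1.055e-34
= 3.6546e-34 J*s

3.6546e-34


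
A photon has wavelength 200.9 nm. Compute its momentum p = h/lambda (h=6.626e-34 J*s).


p = h / lambda
= 6.626e-34 / (200.9e-9)
= 6.626e-34 / 2.0090e-07
= 3.2982e-27 kg*m/s

3.2982e-27


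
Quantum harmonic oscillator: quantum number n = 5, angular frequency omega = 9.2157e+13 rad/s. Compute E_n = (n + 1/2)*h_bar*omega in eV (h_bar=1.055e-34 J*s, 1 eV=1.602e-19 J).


E = (n + 1/2) * h_bar * omega
= (5 + 0.5) * 1.055e-34 * 9.2157e+13
= 5.5 * 9.7226e-21
= 5.3474e-20 J
= 0.3338 eV

0.3338


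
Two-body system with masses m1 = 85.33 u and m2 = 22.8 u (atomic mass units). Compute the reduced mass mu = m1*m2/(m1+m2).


mu = m1 * m2 / (m1 + m2)
= 85.33 * 22.8 / (85.33 + 22.8)
= 1945.524 / 108.13
= 17.9925 u

17.9925


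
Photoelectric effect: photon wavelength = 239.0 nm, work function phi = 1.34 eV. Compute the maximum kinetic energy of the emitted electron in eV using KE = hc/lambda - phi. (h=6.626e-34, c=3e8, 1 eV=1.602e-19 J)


E_photon = hc / lambda
= (6.626e-34)(3e8) / (239.0e-9)
= 8.3172e-19 J
= 5.1917 eV
KE = E_photon - phi
= 5.1917 - 1.34
= 3.8517 eV

3.8517


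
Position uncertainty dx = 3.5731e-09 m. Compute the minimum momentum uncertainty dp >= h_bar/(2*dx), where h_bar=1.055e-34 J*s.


dp = h_bar / (2 * dx)
= 1.055e-34 / (2 * 3.5731e-09)
= 1.055e-34 / 7.1462e-09
= 1.4763e-26 kg*m/s

1.4763e-26


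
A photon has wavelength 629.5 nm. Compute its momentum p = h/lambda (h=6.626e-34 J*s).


p = h / lambda
= 6.626e-34 / (629.5e-9)
= 6.626e-34 / 6.2950e-07
= 1.0526e-27 kg*m/s

1.0526e-27


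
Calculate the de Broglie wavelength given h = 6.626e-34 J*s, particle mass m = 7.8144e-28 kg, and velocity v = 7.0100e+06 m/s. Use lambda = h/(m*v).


lambda = h / (m * v)
= 6.626e-34 / (7.8144e-28 * 7.0100e+06)
= 6.626e-34 / 5.4779e-21
= 1.2096e-13 m

1.2096e-13


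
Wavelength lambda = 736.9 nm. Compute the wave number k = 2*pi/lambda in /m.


k = 2 * pi / lambda
= 6.2832 / (736.9e-9)
= 6.2832 / 7.3690e-07
= 8.5265e+06 /m

8.5265e+06


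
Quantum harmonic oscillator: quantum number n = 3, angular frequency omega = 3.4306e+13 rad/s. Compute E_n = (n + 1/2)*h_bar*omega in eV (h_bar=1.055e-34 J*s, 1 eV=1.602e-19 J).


E = (n + 1/2) * h_bar * omega
= (3 + 0.5) * 1.055e-34 * 3.4306e+13
= 3.5 * 3.6193e-21
= 1.2667e-20 J
= 0.0791 eV

0.0791


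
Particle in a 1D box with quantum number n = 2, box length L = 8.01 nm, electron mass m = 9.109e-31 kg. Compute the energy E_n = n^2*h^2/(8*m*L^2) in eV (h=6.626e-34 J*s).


E = n^2 * h^2 / (8 * m * L^2)
= 2^2 * (6.626e-34)^2 / (8 * 9.109e-31 * (8.01e-9)^2)
= 4 * 4.3904e-67 / (8 * 9.109e-31 * 6.4160e-17)
= 3.7561e-21 J
= 0.0234 eV

0.0234


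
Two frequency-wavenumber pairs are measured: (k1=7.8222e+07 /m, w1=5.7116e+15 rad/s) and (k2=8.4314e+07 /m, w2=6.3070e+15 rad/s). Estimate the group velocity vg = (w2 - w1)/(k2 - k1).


vg = (w2 - w1) / (k2 - k1)
= (6.3070e+15 - 5.7116e+15) / (8.4314e+07 - 7.8222e+07)
= 5.9540e+14 / 6.0920e+06
= 9.7735e+07 m/s

9.7735e+07


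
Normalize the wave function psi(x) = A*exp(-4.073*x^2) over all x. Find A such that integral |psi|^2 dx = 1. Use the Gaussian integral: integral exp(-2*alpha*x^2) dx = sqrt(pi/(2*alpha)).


integral |psi|^2 dx = A^2 * sqrt(pi/(2*alpha)) = 1
A^2 = sqrt(2*alpha/pi)
= sqrt(2 * 4.073 / pi)
= 1.610265
A = sqrt(1.610265)
= 1.269

1.269


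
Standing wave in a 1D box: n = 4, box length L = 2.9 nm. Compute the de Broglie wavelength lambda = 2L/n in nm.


lambda = 2L / n
= 2 * 2.9 / 4
= 5.8 / 4
= 1.45 nm

1.45


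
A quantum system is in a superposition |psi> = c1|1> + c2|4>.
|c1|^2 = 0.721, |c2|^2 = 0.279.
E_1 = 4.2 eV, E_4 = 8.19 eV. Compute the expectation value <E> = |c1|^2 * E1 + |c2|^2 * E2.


<E> = |c1|^2 * E1 + |c2|^2 * E2
= 0.721 * 4.2 + 0.279 * 8.19
= 3.0282 + 2.285
= 5.3132 eV

5.3132


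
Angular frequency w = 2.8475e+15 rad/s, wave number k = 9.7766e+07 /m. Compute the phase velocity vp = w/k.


vp = w / k
= 2.8475e+15 / 9.7766e+07
= 2.9126e+07 m/s

2.9126e+07


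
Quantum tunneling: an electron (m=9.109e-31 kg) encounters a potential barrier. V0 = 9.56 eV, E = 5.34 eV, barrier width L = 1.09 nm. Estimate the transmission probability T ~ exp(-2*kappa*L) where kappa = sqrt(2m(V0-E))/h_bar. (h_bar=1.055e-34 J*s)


V0 - E = 4.22 eV = 6.7604e-19 J
kappa = sqrt(2 * m * (V0-E)) / h_bar
= sqrt(2 * 9.109e-31 * 6.7604e-19) / 1.055e-34
= 1.0519e+10 /m
2*kappa*L = 2 * 1.0519e+10 * 1.09e-9
= 22.932
T = exp(-22.932) = 1.098400e-10

1.098400e-10


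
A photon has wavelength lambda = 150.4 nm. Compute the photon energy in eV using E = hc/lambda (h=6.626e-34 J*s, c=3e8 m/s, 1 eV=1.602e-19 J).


E = hc / lambda
= (6.626e-34)(3e8) / (150.4e-9)
= 1.9878e-25 / 1.5040e-07
= 1.3217e-18 J
Converting to eV: 1.3217e-18 / 1.602e-19
= 8.2502 eV

8.2502


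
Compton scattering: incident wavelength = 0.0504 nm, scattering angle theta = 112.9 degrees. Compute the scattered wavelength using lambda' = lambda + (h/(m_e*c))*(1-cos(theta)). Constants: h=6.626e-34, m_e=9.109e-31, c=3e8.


Compton wavelength: h/(m_e*c) = 2.4247e-12 m
d_lambda = 2.4247e-12 * (1 - cos(112.9 deg))
= 2.4247e-12 * 1.389124
= 3.3682e-12 m = 0.003368 nm
lambda' = 0.0504 + 0.003368
= 0.053768 nm

0.053768


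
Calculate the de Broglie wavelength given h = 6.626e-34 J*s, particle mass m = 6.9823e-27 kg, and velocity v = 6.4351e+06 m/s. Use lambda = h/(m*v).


lambda = h / (m * v)
= 6.626e-34 / (6.9823e-27 * 6.4351e+06)
= 6.626e-34 / 4.4932e-20
= 1.4747e-14 m

1.4747e-14


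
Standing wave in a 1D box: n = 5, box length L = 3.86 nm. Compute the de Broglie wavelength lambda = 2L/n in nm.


lambda = 2L / n
= 2 * 3.86 / 5
= 7.72 / 5
= 1.544 nm

1.544


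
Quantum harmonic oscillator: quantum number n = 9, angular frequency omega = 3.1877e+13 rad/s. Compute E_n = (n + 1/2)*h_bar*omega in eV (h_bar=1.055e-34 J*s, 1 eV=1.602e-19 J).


E = (n + 1/2) * h_bar * omega
= (9 + 0.5) * 1.055e-34 * 3.1877e+13
= 9.5 * 3.3630e-21
= 3.1949e-20 J
= 0.1994 eV

0.1994


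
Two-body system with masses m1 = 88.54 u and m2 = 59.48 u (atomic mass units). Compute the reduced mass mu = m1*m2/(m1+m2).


mu = m1 * m2 / (m1 + m2)
= 88.54 * 59.48 / (88.54 + 59.48)
= 5266.3592 / 148.02
= 35.5787 u

35.5787


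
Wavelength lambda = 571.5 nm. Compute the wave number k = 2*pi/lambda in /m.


k = 2 * pi / lambda
= 6.2832 / (571.5e-9)
= 6.2832 / 5.7150e-07
= 1.0994e+07 /m

1.0994e+07


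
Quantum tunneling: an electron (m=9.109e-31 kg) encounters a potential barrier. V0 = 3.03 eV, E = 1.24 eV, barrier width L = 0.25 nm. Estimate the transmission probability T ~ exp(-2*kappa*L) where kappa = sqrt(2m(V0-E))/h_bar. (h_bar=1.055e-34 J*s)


V0 - E = 1.79 eV = 2.8676e-19 J
kappa = sqrt(2 * m * (V0-E)) / h_bar
= sqrt(2 * 9.109e-31 * 2.8676e-19) / 1.055e-34
= 6.8510e+09 /m
2*kappa*L = 2 * 6.8510e+09 * 0.25e-9
= 3.4255
T = exp(-3.4255) = 3.253258e-02

3.253258e-02


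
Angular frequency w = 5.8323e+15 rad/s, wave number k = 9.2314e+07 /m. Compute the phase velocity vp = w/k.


vp = w / k
= 5.8323e+15 / 9.2314e+07
= 6.3179e+07 m/s

6.3179e+07


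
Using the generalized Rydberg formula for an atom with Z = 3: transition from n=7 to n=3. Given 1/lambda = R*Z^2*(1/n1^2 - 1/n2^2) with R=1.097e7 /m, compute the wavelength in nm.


1/lambda = R * Z^2 * (1/n1^2 - 1/n2^2)
= 1.097e7 * 3^2 * (1/3^2 - 1/7^2)
= 1.097e7 * 9 * (0.111111 - 0.020408)
= 8.9551e+06 /m
lambda = 1 / 8.9551e+06
= 111.6682 nm

111.6682


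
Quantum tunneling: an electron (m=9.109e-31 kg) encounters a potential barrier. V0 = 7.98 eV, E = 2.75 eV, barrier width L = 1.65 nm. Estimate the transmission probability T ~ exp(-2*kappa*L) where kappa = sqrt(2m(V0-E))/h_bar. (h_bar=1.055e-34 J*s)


V0 - E = 5.23 eV = 8.3785e-19 J
kappa = sqrt(2 * m * (V0-E)) / h_bar
= sqrt(2 * 9.109e-31 * 8.3785e-19) / 1.055e-34
= 1.1711e+10 /m
2*kappa*L = 2 * 1.1711e+10 * 1.65e-9
= 38.6451
T = exp(-38.6451) = 1.646895e-17

1.646895e-17


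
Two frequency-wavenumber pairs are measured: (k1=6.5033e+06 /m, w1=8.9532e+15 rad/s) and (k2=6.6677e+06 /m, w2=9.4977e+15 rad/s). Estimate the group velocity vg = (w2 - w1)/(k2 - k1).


vg = (w2 - w1) / (k2 - k1)
= (9.4977e+15 - 8.9532e+15) / (6.6677e+06 - 6.5033e+06)
= 5.4450e+14 / 1.6440e+05
= 3.3120e+09 m/s

3.3120e+09


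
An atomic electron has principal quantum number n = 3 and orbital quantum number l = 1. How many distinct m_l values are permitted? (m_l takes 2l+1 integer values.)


m_l ranges from -l to +l in integer steps
So m_l goes from -1 to +1
Count = 2l + 1 = 2*1 + 1
= 3

3


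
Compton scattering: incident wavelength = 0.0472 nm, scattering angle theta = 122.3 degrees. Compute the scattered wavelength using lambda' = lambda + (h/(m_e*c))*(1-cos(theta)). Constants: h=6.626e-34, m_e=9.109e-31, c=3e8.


Compton wavelength: h/(m_e*c) = 2.4247e-12 m
d_lambda = 2.4247e-12 * (1 - cos(122.3 deg))
= 2.4247e-12 * 1.534352
= 3.7204e-12 m = 0.00372 nm
lambda' = 0.0472 + 0.00372
= 0.05092 nm

0.05092


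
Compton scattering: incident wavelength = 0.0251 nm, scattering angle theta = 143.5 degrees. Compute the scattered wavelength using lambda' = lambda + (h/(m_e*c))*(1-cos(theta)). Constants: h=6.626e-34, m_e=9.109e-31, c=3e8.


Compton wavelength: h/(m_e*c) = 2.4247e-12 m
d_lambda = 2.4247e-12 * (1 - cos(143.5 deg))
= 2.4247e-12 * 1.803857
= 4.3738e-12 m = 0.004374 nm
lambda' = 0.0251 + 0.004374
= 0.029474 nm

0.029474


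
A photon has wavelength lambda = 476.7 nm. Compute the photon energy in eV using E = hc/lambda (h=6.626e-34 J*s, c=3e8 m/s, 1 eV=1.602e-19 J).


E = hc / lambda
= (6.626e-34)(3e8) / (476.7e-9)
= 1.9878e-25 / 4.7670e-07
= 4.1699e-19 J
Converting to eV: 4.1699e-19 / 1.602e-19
= 2.6029 eV

2.6029


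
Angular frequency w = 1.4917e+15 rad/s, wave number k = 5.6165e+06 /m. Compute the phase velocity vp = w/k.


vp = w / k
= 1.4917e+15 / 5.6165e+06
= 2.6559e+08 m/s

2.6559e+08


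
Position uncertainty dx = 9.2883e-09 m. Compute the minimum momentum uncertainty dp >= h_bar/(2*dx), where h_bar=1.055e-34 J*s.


dp = h_bar / (2 * dx)
= 1.055e-34 / (2 * 9.2883e-09)
= 1.055e-34 / 1.8577e-08
= 5.6792e-27 kg*m/s

5.6792e-27


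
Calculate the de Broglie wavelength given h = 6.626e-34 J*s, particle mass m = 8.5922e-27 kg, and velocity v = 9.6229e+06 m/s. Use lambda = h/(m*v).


lambda = h / (m * v)
= 6.626e-34 / (8.5922e-27 * 9.6229e+06)
= 6.626e-34 / 8.2682e-20
= 8.0138e-15 m

8.0138e-15


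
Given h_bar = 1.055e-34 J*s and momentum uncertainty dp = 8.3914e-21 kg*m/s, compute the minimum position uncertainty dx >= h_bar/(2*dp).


dx = h_bar / (2 * dp)
= 1.055e-34 / (2 * 8.3914e-21)
= 1.055e-34 / 1.6783e-20
= 6.2862e-15 m

6.2862e-15


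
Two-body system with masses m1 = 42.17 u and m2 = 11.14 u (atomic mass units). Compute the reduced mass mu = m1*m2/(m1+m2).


mu = m1 * m2 / (m1 + m2)
= 42.17 * 11.14 / (42.17 + 11.14)
= 469.7738 / 53.31
= 8.8121 u

8.8121


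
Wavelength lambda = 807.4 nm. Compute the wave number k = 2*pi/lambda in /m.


k = 2 * pi / lambda
= 6.2832 / (807.4e-9)
= 6.2832 / 8.0740e-07
= 7.7820e+06 /m

7.7820e+06


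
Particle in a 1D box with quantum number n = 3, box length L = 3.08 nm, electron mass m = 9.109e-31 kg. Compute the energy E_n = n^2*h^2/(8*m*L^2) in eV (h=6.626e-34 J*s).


E = n^2 * h^2 / (8 * m * L^2)
= 3^2 * (6.626e-34)^2 / (8 * 9.109e-31 * (3.08e-9)^2)
= 9 * 4.3904e-67 / (8 * 9.109e-31 * 9.4864e-18)
= 5.7159e-20 J
= 0.3568 eV

0.3568


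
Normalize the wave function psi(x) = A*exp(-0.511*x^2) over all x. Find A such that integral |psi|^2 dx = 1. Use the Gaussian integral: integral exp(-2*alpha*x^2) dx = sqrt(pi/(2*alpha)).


integral |psi|^2 dx = A^2 * sqrt(pi/(2*alpha)) = 1
A^2 = sqrt(2*alpha/pi)
= sqrt(2 * 0.511 / pi)
= 0.570362
A = sqrt(0.570362)
= 0.7552

0.7552


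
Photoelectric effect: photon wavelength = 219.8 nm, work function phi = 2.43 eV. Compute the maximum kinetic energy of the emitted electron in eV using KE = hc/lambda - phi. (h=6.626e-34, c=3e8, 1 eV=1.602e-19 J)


E_photon = hc / lambda
= (6.626e-34)(3e8) / (219.8e-9)
= 9.0437e-19 J
= 5.6452 eV
KE = E_photon - phi
= 5.6452 - 2.43
= 3.2152 eV

3.2152


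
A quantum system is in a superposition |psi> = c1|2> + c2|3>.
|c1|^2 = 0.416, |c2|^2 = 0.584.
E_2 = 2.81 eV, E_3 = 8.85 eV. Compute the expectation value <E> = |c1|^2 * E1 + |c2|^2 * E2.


<E> = |c1|^2 * E1 + |c2|^2 * E2
= 0.416 * 2.81 + 0.584 * 8.85
= 1.169 + 5.1684
= 6.3374 eV

6.3374


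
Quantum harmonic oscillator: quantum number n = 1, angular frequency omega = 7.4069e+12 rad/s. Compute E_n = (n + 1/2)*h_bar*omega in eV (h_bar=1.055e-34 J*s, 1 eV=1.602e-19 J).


E = (n + 1/2) * h_bar * omega
= (1 + 0.5) * 1.055e-34 * 7.4069e+12
= 1.5 * 7.8143e-22
= 1.1721e-21 J
= 0.0073 eV

0.0073


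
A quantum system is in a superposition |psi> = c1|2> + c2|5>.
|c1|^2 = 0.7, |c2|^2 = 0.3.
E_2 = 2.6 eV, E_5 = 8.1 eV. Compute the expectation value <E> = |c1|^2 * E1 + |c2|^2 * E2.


<E> = |c1|^2 * E1 + |c2|^2 * E2
= 0.7 * 2.6 + 0.3 * 8.1
= 1.82 + 2.43
= 4.25 eV

4.25


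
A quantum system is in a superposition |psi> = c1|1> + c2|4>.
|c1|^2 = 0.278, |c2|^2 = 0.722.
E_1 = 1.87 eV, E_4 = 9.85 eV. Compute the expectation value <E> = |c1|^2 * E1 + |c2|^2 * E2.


<E> = |c1|^2 * E1 + |c2|^2 * E2
= 0.278 * 1.87 + 0.722 * 9.85
= 0.5199 + 7.1117
= 7.6316 eV

7.6316


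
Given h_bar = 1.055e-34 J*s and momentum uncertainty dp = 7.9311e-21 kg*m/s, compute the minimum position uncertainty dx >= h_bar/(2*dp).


dx = h_bar / (2 * dp)
= 1.055e-34 / (2 * 7.9311e-21)
= 1.055e-34 / 1.5862e-20
= 6.6510e-15 m

6.6510e-15


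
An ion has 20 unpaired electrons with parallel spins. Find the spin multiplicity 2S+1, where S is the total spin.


Total spin S = N * (1/2) = 20 * 0.5 = 10.0
Spin multiplicity = 2S + 1
= 2 * 10.0 + 1
= 21

21


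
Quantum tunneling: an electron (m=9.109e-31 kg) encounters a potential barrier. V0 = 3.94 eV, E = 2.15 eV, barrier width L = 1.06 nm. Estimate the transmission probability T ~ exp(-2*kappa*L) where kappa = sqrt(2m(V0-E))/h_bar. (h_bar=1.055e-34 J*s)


V0 - E = 1.79 eV = 2.8676e-19 J
kappa = sqrt(2 * m * (V0-E)) / h_bar
= sqrt(2 * 9.109e-31 * 2.8676e-19) / 1.055e-34
= 6.8510e+09 /m
2*kappa*L = 2 * 6.8510e+09 * 1.06e-9
= 14.5242
T = exp(-14.5242) = 4.923005e-07

4.923005e-07


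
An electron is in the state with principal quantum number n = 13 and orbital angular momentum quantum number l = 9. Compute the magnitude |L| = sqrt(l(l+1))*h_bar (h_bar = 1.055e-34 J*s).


L = sqrt(l*(l+1)) * h_bar
= sqrt(9 * 10) * 1.055e-34
= sqrt(90) * 1.055e-34
= 9.4868 * 1.055e-34
= 1.0009e-33 J*s

1.0009e-33


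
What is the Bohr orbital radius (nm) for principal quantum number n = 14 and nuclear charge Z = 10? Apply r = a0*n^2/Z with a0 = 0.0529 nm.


r = a0 * n^2 / Z
= 0.0529 * 14^2 / 10
= 0.0529 * 196 / 10
= 1.0368 nm

1.0368


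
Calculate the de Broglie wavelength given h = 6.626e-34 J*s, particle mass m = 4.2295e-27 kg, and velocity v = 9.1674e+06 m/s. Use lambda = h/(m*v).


lambda = h / (m * v)
= 6.626e-34 / (4.2295e-27 * 9.1674e+06)
= 6.626e-34 / 3.8774e-20
= 1.7089e-14 m

1.7089e-14


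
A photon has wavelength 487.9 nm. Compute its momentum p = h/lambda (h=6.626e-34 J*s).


p = h / lambda
= 6.626e-34 / (487.9e-9)
= 6.626e-34 / 4.8790e-07
= 1.3581e-27 kg*m/s

1.3581e-27


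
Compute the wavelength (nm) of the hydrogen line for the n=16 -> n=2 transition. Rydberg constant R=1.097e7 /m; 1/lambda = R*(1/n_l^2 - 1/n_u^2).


1/lambda = R * (1/n_l^2 - 1/n_u^2)
= 1.097e7 * (1/2^2 - 1/16^2)
= 1.097e7 * (0.25 - 0.003906)
= 1.097e7 * 0.246094
= 2.6996e+06 /m
lambda = 1 / 2.6996e+06 = 370.4186 nm

370.4186


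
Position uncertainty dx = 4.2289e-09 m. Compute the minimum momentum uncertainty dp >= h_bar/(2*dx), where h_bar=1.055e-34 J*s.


dp = h_bar / (2 * dx)
= 1.055e-34 / (2 * 4.2289e-09)
= 1.055e-34 / 8.4578e-09
= 1.2474e-26 kg*m/s

1.2474e-26


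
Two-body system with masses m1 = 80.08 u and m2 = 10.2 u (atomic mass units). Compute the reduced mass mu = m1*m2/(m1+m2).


mu = m1 * m2 / (m1 + m2)
= 80.08 * 10.2 / (80.08 + 10.2)
= 816.816 / 90.28
= 9.0476 u

9.0476


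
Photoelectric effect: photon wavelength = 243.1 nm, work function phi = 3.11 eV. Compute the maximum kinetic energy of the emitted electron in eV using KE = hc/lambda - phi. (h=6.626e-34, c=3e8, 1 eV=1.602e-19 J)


E_photon = hc / lambda
= (6.626e-34)(3e8) / (243.1e-9)
= 8.1769e-19 J
= 5.1042 eV
KE = E_photon - phi
= 5.1042 - 3.11
= 1.9942 eV

1.9942


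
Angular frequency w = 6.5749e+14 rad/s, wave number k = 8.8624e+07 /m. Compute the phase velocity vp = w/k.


vp = w / k
= 6.5749e+14 / 8.8624e+07
= 7.4189e+06 m/s

7.4189e+06


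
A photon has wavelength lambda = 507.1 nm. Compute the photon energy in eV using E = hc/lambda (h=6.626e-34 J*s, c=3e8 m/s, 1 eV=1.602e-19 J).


E = hc / lambda
= (6.626e-34)(3e8) / (507.1e-9)
= 1.9878e-25 / 5.0710e-07
= 3.9199e-19 J
Converting to eV: 3.9199e-19 / 1.602e-19
= 2.4469 eV

2.4469


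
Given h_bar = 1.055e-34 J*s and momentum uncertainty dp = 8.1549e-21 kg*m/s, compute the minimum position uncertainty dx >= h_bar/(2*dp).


dx = h_bar / (2 * dp)
= 1.055e-34 / (2 * 8.1549e-21)
= 1.055e-34 / 1.6310e-20
= 6.4685e-15 m

6.4685e-15


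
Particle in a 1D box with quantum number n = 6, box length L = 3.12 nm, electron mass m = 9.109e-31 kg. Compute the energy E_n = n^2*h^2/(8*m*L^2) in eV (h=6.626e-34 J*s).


E = n^2 * h^2 / (8 * m * L^2)
= 6^2 * (6.626e-34)^2 / (8 * 9.109e-31 * (3.12e-9)^2)
= 36 * 4.3904e-67 / (8 * 9.109e-31 * 9.7344e-18)
= 2.2281e-19 J
= 1.3908 eV

1.3908


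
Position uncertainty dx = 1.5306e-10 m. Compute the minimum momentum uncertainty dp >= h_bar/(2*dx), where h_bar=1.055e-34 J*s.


dp = h_bar / (2 * dx)
= 1.055e-34 / (2 * 1.5306e-10)
= 1.055e-34 / 3.0612e-10
= 3.4464e-25 kg*m/s

3.4464e-25


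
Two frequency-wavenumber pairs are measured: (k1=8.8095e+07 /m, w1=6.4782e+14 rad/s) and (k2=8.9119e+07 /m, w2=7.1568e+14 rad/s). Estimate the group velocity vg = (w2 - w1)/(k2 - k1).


vg = (w2 - w1) / (k2 - k1)
= (7.1568e+14 - 6.4782e+14) / (8.9119e+07 - 8.8095e+07)
= 6.7860e+13 / 1.0240e+06
= 6.6270e+07 m/s

6.6270e+07


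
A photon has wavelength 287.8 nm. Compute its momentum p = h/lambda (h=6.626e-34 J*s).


p = h / lambda
= 6.626e-34 / (287.8e-9)
= 6.626e-34 / 2.8780e-07
= 2.3023e-27 kg*m/s

2.3023e-27


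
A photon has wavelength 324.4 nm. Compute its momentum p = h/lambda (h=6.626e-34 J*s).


p = h / lambda
= 6.626e-34 / (324.4e-9)
= 6.626e-34 / 3.2440e-07
= 2.0425e-27 kg*m/s

2.0425e-27


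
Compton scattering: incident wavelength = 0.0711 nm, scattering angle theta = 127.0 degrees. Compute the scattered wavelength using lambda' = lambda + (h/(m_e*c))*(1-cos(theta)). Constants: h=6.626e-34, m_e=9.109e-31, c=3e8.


Compton wavelength: h/(m_e*c) = 2.4247e-12 m
d_lambda = 2.4247e-12 * (1 - cos(127.0 deg))
= 2.4247e-12 * 1.601815
= 3.8839e-12 m = 0.003884 nm
lambda' = 0.0711 + 0.003884
= 0.074984 nm

0.074984


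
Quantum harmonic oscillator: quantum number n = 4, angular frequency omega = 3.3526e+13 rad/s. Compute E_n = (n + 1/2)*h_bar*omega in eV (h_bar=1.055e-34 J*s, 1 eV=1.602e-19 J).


E = (n + 1/2) * h_bar * omega
= (4 + 0.5) * 1.055e-34 * 3.3526e+13
= 4.5 * 3.5370e-21
= 1.5916e-20 J
= 0.0994 eV

0.0994


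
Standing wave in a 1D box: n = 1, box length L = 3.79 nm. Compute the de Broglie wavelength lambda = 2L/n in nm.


lambda = 2L / n
= 2 * 3.79 / 1
= 7.58 / 1
= 7.58 nm

7.58


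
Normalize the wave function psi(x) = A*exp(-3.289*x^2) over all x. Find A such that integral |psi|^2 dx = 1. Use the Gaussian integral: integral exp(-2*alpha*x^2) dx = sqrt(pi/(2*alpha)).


integral |psi|^2 dx = A^2 * sqrt(pi/(2*alpha)) = 1
A^2 = sqrt(2*alpha/pi)
= sqrt(2 * 3.289 / pi)
= 1.447012
A = sqrt(1.447012)
= 1.2029

1.2029


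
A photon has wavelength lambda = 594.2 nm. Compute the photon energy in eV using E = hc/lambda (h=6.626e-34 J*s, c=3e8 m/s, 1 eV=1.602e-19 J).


E = hc / lambda
= (6.626e-34)(3e8) / (594.2e-9)
= 1.9878e-25 / 5.9420e-07
= 3.3453e-19 J
Converting to eV: 3.3453e-19 / 1.602e-19
= 2.0882 eV

2.0882


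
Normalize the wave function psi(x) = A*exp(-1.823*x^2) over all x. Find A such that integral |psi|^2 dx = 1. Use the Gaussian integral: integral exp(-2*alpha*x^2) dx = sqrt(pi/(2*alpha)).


integral |psi|^2 dx = A^2 * sqrt(pi/(2*alpha)) = 1
A^2 = sqrt(2*alpha/pi)
= sqrt(2 * 1.823 / pi)
= 1.077292
A = sqrt(1.077292)
= 1.0379

1.0379


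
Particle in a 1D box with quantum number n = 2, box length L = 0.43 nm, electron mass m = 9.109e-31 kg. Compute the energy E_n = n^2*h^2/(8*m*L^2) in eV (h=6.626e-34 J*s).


E = n^2 * h^2 / (8 * m * L^2)
= 2^2 * (6.626e-34)^2 / (8 * 9.109e-31 * (0.43e-9)^2)
= 4 * 4.3904e-67 / (8 * 9.109e-31 * 1.8490e-19)
= 1.3034e-18 J
= 8.1358 eV

8.1358


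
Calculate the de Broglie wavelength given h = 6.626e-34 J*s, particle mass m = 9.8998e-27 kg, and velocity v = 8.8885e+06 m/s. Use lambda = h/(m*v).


lambda = h / (m * v)
= 6.626e-34 / (9.8998e-27 * 8.8885e+06)
= 6.626e-34 / 8.7994e-20
= 7.5300e-15 m

7.5300e-15


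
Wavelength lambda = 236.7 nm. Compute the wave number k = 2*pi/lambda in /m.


k = 2 * pi / lambda
= 6.2832 / (236.7e-9)
= 6.2832 / 2.3670e-07
= 2.6545e+07 /m

2.6545e+07


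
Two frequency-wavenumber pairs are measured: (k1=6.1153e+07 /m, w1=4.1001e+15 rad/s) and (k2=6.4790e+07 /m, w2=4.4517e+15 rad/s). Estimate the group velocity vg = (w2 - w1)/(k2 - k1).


vg = (w2 - w1) / (k2 - k1)
= (4.4517e+15 - 4.1001e+15) / (6.4790e+07 - 6.1153e+07)
= 3.5160e+14 / 3.6370e+06
= 9.6673e+07 m/s

9.6673e+07


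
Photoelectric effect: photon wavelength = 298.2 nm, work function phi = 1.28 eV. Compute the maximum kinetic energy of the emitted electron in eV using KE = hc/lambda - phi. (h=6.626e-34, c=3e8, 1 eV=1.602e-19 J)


E_photon = hc / lambda
= (6.626e-34)(3e8) / (298.2e-9)
= 6.6660e-19 J
= 4.161 eV
KE = E_photon - phi
= 4.161 - 1.28
= 2.881 eV

2.881


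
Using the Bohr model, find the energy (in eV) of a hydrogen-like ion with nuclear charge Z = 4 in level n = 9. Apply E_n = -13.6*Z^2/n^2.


E_n = -13.6 * Z^2 / n^2
= -13.6 * 4^2 / 9^2
= -13.6 * 16 / 81
= -2.6864 eV

-2.6864


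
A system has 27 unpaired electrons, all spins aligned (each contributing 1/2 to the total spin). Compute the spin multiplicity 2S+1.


Total spin S = N * (1/2) = 27 * 0.5 = 13.5
Spin multiplicity = 2S + 1
= 2 * 13.5 + 1
= 28

28


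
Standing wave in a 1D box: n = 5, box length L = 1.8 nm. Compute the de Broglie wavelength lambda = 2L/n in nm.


lambda = 2L / n
= 2 * 1.8 / 5
= 3.6 / 5
= 0.72 nm

0.72


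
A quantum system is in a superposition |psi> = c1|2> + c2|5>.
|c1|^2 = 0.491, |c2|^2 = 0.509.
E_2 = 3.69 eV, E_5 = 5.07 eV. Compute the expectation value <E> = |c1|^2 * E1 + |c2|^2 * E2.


<E> = |c1|^2 * E1 + |c2|^2 * E2
= 0.491 * 3.69 + 0.509 * 5.07
= 1.8118 + 2.5806
= 4.3924 eV

4.3924


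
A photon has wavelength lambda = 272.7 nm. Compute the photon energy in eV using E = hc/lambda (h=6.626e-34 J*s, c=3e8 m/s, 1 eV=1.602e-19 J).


E = hc / lambda
= (6.626e-34)(3e8) / (272.7e-9)
= 1.9878e-25 / 2.7270e-07
= 7.2893e-19 J
Converting to eV: 7.2893e-19 / 1.602e-19
= 4.5501 eV

4.5501


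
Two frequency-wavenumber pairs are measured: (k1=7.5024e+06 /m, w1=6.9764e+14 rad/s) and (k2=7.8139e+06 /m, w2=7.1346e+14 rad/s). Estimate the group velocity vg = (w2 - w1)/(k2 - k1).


vg = (w2 - w1) / (k2 - k1)
= (7.1346e+14 - 6.9764e+14) / (7.8139e+06 - 7.5024e+06)
= 1.5820e+13 / 3.1150e+05
= 5.0787e+07 m/s

5.0787e+07


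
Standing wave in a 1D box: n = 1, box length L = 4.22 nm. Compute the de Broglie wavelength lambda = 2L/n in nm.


lambda = 2L / n
= 2 * 4.22 / 1
= 8.44 / 1
= 8.44 nm

8.44


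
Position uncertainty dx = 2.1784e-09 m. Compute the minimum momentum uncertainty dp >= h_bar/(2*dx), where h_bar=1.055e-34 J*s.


dp = h_bar / (2 * dx)
= 1.055e-34 / (2 * 2.1784e-09)
= 1.055e-34 / 4.3568e-09
= 2.4215e-26 kg*m/s

2.4215e-26


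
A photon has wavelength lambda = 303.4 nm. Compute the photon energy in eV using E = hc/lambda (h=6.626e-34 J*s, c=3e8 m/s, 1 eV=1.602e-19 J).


E = hc / lambda
= (6.626e-34)(3e8) / (303.4e-9)
= 1.9878e-25 / 3.0340e-07
= 6.5517e-19 J
Converting to eV: 6.5517e-19 / 1.602e-19
= 4.0897 eV

4.0897


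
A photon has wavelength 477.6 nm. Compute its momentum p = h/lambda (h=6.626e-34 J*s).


p = h / lambda
= 6.626e-34 / (477.6e-9)
= 6.626e-34 / 4.7760e-07
= 1.3874e-27 kg*m/s

1.3874e-27


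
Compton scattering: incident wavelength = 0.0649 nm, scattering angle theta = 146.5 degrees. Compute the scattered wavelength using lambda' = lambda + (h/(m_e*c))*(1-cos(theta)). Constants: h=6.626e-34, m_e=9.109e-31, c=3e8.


Compton wavelength: h/(m_e*c) = 2.4247e-12 m
d_lambda = 2.4247e-12 * (1 - cos(146.5 deg))
= 2.4247e-12 * 1.833886
= 4.4466e-12 m = 0.004447 nm
lambda' = 0.0649 + 0.004447
= 0.069347 nm

0.069347


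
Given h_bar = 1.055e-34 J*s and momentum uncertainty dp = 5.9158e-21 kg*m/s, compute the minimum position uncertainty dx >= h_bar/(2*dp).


dx = h_bar / (2 * dp)
= 1.055e-34 / (2 * 5.9158e-21)
= 1.055e-34 / 1.1832e-20
= 8.9168e-15 m

8.9168e-15


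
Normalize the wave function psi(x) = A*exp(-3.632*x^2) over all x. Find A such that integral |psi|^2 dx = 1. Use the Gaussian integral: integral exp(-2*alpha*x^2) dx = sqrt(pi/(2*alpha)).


integral |psi|^2 dx = A^2 * sqrt(pi/(2*alpha)) = 1
A^2 = sqrt(2*alpha/pi)
= sqrt(2 * 3.632 / pi)
= 1.520593
A = sqrt(1.520593)
= 1.2331

1.2331


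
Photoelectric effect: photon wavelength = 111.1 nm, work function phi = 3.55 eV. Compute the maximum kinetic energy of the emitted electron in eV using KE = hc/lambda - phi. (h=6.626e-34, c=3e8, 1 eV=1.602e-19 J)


E_photon = hc / lambda
= (6.626e-34)(3e8) / (111.1e-9)
= 1.7892e-18 J
= 11.1685 eV
KE = E_photon - phi
= 11.1685 - 3.55
= 7.6185 eV

7.6185


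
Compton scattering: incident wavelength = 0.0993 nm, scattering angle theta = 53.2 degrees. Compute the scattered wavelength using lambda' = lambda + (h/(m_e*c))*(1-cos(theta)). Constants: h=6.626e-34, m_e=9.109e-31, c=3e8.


Compton wavelength: h/(m_e*c) = 2.4247e-12 m
d_lambda = 2.4247e-12 * (1 - cos(53.2 deg))
= 2.4247e-12 * 0.400976
= 9.7225e-13 m = 0.000972 nm
lambda' = 0.0993 + 0.000972
= 0.100272 nm

0.100272


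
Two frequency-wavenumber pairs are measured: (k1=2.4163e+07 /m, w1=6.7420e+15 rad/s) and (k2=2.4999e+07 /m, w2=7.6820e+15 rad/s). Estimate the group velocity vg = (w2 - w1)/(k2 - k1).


vg = (w2 - w1) / (k2 - k1)
= (7.6820e+15 - 6.7420e+15) / (2.4999e+07 - 2.4163e+07)
= 9.4000e+14 / 8.3600e+05
= 1.1244e+09 m/s

1.1244e+09


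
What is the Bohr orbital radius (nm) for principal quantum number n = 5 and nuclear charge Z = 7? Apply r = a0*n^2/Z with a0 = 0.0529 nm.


r = a0 * n^2 / Z
= 0.0529 * 5^2 / 7
= 0.0529 * 25 / 7
= 0.1889 nm

0.1889


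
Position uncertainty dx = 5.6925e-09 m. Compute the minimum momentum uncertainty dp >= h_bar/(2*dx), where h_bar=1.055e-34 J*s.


dp = h_bar / (2 * dx)
= 1.055e-34 / (2 * 5.6925e-09)
= 1.055e-34 / 1.1385e-08
= 9.2666e-27 kg*m/s

9.2666e-27


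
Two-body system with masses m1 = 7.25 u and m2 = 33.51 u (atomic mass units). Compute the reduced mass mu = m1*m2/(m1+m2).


mu = m1 * m2 / (m1 + m2)
= 7.25 * 33.51 / (7.25 + 33.51)
= 242.9475 / 40.76
= 5.9604 u

5.9604


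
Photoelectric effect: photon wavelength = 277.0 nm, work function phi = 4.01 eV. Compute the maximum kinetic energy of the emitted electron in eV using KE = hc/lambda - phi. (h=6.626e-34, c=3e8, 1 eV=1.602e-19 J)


E_photon = hc / lambda
= (6.626e-34)(3e8) / (277.0e-9)
= 7.1762e-19 J
= 4.4795 eV
KE = E_photon - phi
= 4.4795 - 4.01
= 0.4695 eV

0.4695


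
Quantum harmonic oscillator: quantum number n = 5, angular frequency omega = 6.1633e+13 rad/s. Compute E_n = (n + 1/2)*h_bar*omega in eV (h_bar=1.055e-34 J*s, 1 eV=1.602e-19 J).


E = (n + 1/2) * h_bar * omega
= (5 + 0.5) * 1.055e-34 * 6.1633e+13
= 5.5 * 6.5023e-21
= 3.5763e-20 J
= 0.2232 eV

0.2232


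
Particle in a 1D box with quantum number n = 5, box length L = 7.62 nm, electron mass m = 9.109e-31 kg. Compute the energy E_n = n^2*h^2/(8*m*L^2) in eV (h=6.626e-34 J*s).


E = n^2 * h^2 / (8 * m * L^2)
= 5^2 * (6.626e-34)^2 / (8 * 9.109e-31 * (7.62e-9)^2)
= 25 * 4.3904e-67 / (8 * 9.109e-31 * 5.8064e-17)
= 2.5940e-20 J
= 0.1619 eV

0.1619


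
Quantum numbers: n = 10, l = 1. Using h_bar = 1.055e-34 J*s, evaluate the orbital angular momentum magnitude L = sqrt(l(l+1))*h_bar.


L = sqrt(l*(l+1)) * h_bar
= sqrt(1 * 2) * 1.055e-34
= sqrt(2) * 1.055e-34
= 1.4142 * 1.055e-34
= 1.4920e-34 J*s

1.4920e-34


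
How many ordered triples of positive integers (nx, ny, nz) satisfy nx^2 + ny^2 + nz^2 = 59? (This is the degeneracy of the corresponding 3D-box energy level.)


Enumerate all (nx, ny, nz) with nx^2 + ny^2 + nz^2 = 59:
(1,3,7)
(1,7,3)
(3,1,7)
(3,5,5)
(3,7,1)
(5,3,5)
(5,5,3)
(7,1,3)
(7,3,1)
Total degeneracy = 9

9


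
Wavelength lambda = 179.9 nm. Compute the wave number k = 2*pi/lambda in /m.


k = 2 * pi / lambda
= 6.2832 / (179.9e-9)
= 6.2832 / 1.7990e-07
= 3.4926e+07 /m

3.4926e+07


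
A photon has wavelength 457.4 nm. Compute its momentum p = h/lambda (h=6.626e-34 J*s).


p = h / lambda
= 6.626e-34 / (457.4e-9)
= 6.626e-34 / 4.5740e-07
= 1.4486e-27 kg*m/s

1.4486e-27


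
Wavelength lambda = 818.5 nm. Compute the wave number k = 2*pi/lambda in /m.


k = 2 * pi / lambda
= 6.2832 / (818.5e-9)
= 6.2832 / 8.1850e-07
= 7.6765e+06 /m

7.6765e+06


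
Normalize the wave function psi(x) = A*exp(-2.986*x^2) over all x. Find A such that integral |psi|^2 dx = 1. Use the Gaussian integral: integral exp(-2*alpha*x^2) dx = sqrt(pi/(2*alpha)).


integral |psi|^2 dx = A^2 * sqrt(pi/(2*alpha)) = 1
A^2 = sqrt(2*alpha/pi)
= sqrt(2 * 2.986 / pi)
= 1.378748
A = sqrt(1.378748)
= 1.1742

1.1742


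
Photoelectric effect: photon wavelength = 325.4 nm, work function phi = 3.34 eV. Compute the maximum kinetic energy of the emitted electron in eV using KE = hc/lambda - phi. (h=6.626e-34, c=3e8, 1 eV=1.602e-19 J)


E_photon = hc / lambda
= (6.626e-34)(3e8) / (325.4e-9)
= 6.1088e-19 J
= 3.8132 eV
KE = E_photon - phi
= 3.8132 - 3.34
= 0.4732 eV

0.4732


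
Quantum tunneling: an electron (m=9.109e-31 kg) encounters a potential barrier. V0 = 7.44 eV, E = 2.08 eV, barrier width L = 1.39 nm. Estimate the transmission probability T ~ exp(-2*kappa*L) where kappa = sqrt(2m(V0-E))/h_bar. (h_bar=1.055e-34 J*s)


V0 - E = 5.36 eV = 8.5867e-19 J
kappa = sqrt(2 * m * (V0-E)) / h_bar
= sqrt(2 * 9.109e-31 * 8.5867e-19) / 1.055e-34
= 1.1855e+10 /m
2*kappa*L = 2 * 1.1855e+10 * 1.39e-9
= 32.9577
T = exp(-32.9577) = 4.860391e-15

4.860391e-15


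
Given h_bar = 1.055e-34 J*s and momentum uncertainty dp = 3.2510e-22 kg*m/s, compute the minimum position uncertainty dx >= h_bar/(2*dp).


dx = h_bar / (2 * dp)
= 1.055e-34 / (2 * 3.2510e-22)
= 1.055e-34 / 6.5020e-22
= 1.6226e-13 m

1.6226e-13


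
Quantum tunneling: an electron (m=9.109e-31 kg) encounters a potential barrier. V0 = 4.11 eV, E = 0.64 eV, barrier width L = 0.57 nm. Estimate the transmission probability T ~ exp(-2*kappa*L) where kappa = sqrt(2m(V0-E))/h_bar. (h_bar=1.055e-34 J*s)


V0 - E = 3.47 eV = 5.5589e-19 J
kappa = sqrt(2 * m * (V0-E)) / h_bar
= sqrt(2 * 9.109e-31 * 5.5589e-19) / 1.055e-34
= 9.5388e+09 /m
2*kappa*L = 2 * 9.5388e+09 * 0.57e-9
= 10.8742
T = exp(-10.8742) = 1.893998e-05

1.893998e-05


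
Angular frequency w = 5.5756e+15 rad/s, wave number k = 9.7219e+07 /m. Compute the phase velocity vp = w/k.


vp = w / k
= 5.5756e+15 / 9.7219e+07
= 5.7351e+07 m/s

5.7351e+07


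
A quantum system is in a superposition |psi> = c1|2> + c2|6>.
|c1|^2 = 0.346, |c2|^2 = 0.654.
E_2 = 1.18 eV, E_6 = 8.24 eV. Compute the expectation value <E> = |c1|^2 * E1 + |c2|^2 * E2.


<E> = |c1|^2 * E1 + |c2|^2 * E2
= 0.346 * 1.18 + 0.654 * 8.24
= 0.4083 + 5.389
= 5.7972 eV

5.7972


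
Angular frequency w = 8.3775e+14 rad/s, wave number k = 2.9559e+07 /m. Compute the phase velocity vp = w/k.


vp = w / k
= 8.3775e+14 / 2.9559e+07
= 2.8342e+07 m/s

2.8342e+07


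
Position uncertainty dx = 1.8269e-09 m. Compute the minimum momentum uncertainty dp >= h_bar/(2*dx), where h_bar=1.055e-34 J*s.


dp = h_bar / (2 * dx)
= 1.055e-34 / (2 * 1.8269e-09)
= 1.055e-34 / 3.6538e-09
= 2.8874e-26 kg*m/s

2.8874e-26


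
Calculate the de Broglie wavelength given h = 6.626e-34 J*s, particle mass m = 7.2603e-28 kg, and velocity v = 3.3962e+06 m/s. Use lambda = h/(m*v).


lambda = h / (m * v)
= 6.626e-34 / (7.2603e-28 * 3.3962e+06)
= 6.626e-34 / 2.4657e-21
= 2.6872e-13 m

2.6872e-13


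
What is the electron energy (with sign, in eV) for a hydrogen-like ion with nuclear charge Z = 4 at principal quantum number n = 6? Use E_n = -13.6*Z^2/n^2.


E_n = -13.6 * Z^2 / n^2
= -13.6 * 4^2 / 6^2
= -13.6 * 16 / 36
= -6.0444 eV

-6.0444


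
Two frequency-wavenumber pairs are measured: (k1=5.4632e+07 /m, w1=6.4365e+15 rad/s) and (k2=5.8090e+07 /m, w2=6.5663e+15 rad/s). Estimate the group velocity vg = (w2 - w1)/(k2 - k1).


vg = (w2 - w1) / (k2 - k1)
= (6.5663e+15 - 6.4365e+15) / (5.8090e+07 - 5.4632e+07)
= 1.2980e+14 / 3.4580e+06
= 3.7536e+07 m/s

3.7536e+07


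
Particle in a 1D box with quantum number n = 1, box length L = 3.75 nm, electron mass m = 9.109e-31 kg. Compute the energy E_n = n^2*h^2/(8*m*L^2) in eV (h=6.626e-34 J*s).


E = n^2 * h^2 / (8 * m * L^2)
= 1^2 * (6.626e-34)^2 / (8 * 9.109e-31 * (3.75e-9)^2)
= 1 * 4.3904e-67 / (8 * 9.109e-31 * 1.4063e-17)
= 4.2843e-21 J
= 0.0267 eV

0.0267


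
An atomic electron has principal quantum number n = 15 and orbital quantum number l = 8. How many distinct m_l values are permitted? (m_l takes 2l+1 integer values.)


m_l ranges from -l to +l in integer steps
So m_l goes from -8 to +8
Count = 2l + 1 = 2*8 + 1
= 17

17


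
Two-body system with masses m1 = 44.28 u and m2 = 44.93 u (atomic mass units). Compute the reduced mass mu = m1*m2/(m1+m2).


mu = m1 * m2 / (m1 + m2)
= 44.28 * 44.93 / (44.28 + 44.93)
= 1989.5004 / 89.21
= 22.3013 u

22.3013


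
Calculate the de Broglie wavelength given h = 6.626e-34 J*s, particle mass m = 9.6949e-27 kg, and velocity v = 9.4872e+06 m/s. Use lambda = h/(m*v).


lambda = h / (m * v)
= 6.626e-34 / (9.6949e-27 * 9.4872e+06)
= 6.626e-34 / 9.1977e-20
= 7.2039e-15 m

7.2039e-15


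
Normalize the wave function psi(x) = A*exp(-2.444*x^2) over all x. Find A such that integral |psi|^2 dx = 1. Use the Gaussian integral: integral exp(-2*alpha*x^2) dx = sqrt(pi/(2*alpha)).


integral |psi|^2 dx = A^2 * sqrt(pi/(2*alpha)) = 1
A^2 = sqrt(2*alpha/pi)
= sqrt(2 * 2.444 / pi)
= 1.247357
A = sqrt(1.247357)
= 1.1169

1.1169


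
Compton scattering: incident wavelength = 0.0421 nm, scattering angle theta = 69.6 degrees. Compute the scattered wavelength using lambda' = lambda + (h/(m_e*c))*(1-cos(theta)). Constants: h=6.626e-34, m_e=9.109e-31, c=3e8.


Compton wavelength: h/(m_e*c) = 2.4247e-12 m
d_lambda = 2.4247e-12 * (1 - cos(69.6 deg))
= 2.4247e-12 * 0.651428
= 1.5795e-12 m = 0.00158 nm
lambda' = 0.0421 + 0.00158
= 0.04368 nm

0.04368


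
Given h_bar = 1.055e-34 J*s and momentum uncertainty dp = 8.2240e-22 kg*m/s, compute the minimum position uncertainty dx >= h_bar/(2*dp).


dx = h_bar / (2 * dp)
= 1.055e-34 / (2 * 8.2240e-22)
= 1.055e-34 / 1.6448e-21
= 6.4142e-14 m

6.4142e-14


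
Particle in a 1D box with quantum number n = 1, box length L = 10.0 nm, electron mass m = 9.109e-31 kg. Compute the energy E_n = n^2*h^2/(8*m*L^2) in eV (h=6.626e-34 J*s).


E = n^2 * h^2 / (8 * m * L^2)
= 1^2 * (6.626e-34)^2 / (8 * 9.109e-31 * (10.0e-9)^2)
= 1 * 4.3904e-67 / (8 * 9.109e-31 * 1.0000e-16)
= 6.0248e-22 J
= 0.0038 eV

0.0038


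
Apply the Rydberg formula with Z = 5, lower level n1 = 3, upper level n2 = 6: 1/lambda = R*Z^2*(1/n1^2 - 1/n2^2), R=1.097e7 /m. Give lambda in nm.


1/lambda = R * Z^2 * (1/n1^2 - 1/n2^2)
= 1.097e7 * 5^2 * (1/3^2 - 1/6^2)
= 1.097e7 * 25 * (0.111111 - 0.027778)
= 2.2854e+07 /m
lambda = 1 / 2.2854e+07
= 43.7557 nm

43.7557


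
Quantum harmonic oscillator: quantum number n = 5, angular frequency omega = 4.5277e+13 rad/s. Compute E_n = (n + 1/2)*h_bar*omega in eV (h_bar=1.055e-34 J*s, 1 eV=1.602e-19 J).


E = (n + 1/2) * h_bar * omega
= (5 + 0.5) * 1.055e-34 * 4.5277e+13
= 5.5 * 4.7767e-21
= 2.6272e-20 J
= 0.164 eV

0.164


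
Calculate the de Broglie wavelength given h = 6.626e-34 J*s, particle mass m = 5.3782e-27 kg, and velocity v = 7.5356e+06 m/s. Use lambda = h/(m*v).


lambda = h / (m * v)
= 6.626e-34 / (5.3782e-27 * 7.5356e+06)
= 6.626e-34 / 4.0528e-20
= 1.6349e-14 m

1.6349e-14


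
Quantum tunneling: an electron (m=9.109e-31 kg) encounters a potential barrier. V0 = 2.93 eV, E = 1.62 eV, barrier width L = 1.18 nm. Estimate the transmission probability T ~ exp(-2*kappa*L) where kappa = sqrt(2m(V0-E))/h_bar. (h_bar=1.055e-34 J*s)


V0 - E = 1.31 eV = 2.0986e-19 J
kappa = sqrt(2 * m * (V0-E)) / h_bar
= sqrt(2 * 9.109e-31 * 2.0986e-19) / 1.055e-34
= 5.8609e+09 /m
2*kappa*L = 2 * 5.8609e+09 * 1.18e-9
= 13.8317
T = exp(-13.8317) = 9.839022e-07

9.839022e-07


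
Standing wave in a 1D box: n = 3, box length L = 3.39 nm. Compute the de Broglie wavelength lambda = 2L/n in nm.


lambda = 2L / n
= 2 * 3.39 / 3
= 6.78 / 3
= 2.26 nm

2.26


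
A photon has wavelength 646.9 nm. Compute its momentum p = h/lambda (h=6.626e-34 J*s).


p = h / lambda
= 6.626e-34 / (646.9e-9)
= 6.626e-34 / 6.4690e-07
= 1.0243e-27 kg*m/s

1.0243e-27


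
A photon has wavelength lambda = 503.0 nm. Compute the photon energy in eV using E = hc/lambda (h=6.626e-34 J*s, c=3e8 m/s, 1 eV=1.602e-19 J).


E = hc / lambda
= (6.626e-34)(3e8) / (503.0e-9)
= 1.9878e-25 / 5.0300e-07
= 3.9519e-19 J
Converting to eV: 3.9519e-19 / 1.602e-19
= 2.4668 eV

2.4668


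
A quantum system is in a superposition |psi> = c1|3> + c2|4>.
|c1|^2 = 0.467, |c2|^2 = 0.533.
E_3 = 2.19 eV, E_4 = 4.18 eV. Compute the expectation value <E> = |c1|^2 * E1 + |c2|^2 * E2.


<E> = |c1|^2 * E1 + |c2|^2 * E2
= 0.467 * 2.19 + 0.533 * 4.18
= 1.0227 + 2.2279
= 3.2507 eV

3.2507
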